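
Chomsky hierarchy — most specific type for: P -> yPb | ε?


Single nonterminal LHS, but y^n b^n is not regular
Classification: Type 2 (Context-Free)


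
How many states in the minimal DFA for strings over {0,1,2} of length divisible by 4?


Track length mod 4: states 0..3, accept at 0
Minimal DFA: 4 states


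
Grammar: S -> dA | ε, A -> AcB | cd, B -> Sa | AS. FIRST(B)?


Per alternative of B: FIRST(Sa) = {a, d}; FIRST(AS) = {c}
FIRST(B) = {a, c, d}


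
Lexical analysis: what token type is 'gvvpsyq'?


Pattern: letter/underscore followed by alphanumerics, not a keyword
Type: IDENTIFIER


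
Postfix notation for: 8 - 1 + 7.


Left to right (same or higher precedence on left)
Postfix: 8 1 - 7 +


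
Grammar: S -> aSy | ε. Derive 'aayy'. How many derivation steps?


Derivation: S => aSy => aaSyy => aayy
Steps: 3


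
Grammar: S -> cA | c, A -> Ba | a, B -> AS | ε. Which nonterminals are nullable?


A nonterminal is nullable iff some alternative derives ε (directly, or every symbol in it is nullable)
Nullable: {B}


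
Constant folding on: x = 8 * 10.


8 * 10 = 80 at compile time
Optimized: x = 80


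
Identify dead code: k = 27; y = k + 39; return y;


k is read by y's definition; y is returned
No dead code


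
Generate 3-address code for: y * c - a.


Break into single-operator statements:
t1 = y * c
t2 = t1 - a


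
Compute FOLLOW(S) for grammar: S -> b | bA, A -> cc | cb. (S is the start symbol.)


$ ∈ FOLLOW(S). For each A -> αBβ: add FIRST(β)\{ε} to FOLLOW(B); if β nullable, add FOLLOW(A).
FOLLOW(S) = {$}


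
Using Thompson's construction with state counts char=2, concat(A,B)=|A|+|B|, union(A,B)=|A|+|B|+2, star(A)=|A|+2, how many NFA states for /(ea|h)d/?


Syntax tree has 4 char leaf(s), 1 union(s), 0 star(s)
chars contribute 4×2 = 8; each union adds +2; each star adds +2
Total: 8 + 2 + 0 = 10 states


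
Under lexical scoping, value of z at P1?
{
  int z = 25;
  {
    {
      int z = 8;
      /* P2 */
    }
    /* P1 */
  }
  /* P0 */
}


P1's block does not declare z; resolves to the enclosing declaration at depth 0
z = 25


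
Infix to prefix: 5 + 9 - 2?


left-to-right (same/higher precedence on left): tree is (- (+ 5 9) 2)
Prefix: - + 5 9 2


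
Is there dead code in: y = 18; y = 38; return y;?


first assignment to y is overwritten before any read
Dead: 'y = 18'


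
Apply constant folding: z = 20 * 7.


20 * 7 = 140 at compile time
Optimized: z = 140


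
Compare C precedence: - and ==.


'-' is additive (level 9); '==' is equality (level 6)
Higher level binds tighter
'-' has higher precedence than '=='


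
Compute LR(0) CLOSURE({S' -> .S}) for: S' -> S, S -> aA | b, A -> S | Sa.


Start: S' -> .S
For each item with dot before a nonterminal B, add B -> .γ for every B-production
Closure: [S' -> .S, S -> .aA, S -> .b]


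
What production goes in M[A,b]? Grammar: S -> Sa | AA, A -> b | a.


For [A, b]: 'b' ∈ FIRST(b)
Entry: A -> b


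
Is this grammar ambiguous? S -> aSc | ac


balanced a^n…c^n: each string has a unique parse
Unambiguous


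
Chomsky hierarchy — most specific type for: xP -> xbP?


LHS has context (more than one symbol) and |LHS| ≤ |RHS|
Classification: Type 1 (Context-Sensitive)


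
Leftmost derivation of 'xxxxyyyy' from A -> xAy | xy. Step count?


Derivation: A => xAy => xxAyy => xxxAyyy => xxxxyyyy
Steps: 4


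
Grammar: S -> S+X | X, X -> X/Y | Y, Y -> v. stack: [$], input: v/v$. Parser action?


no handle on stack; shift 'v'
Action: shift


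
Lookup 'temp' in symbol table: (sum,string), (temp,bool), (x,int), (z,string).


Lookup 'temp' → type bool


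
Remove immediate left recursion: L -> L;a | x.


Left-recursive alternatives: L;a; non-recursive: x
Introduce L': L -> xL', L' -> ;aL' | ε


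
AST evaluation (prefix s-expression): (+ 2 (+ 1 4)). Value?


Evaluate inner: (+ 1 4) = 5
Evaluate root: (+ 2 5) = 7
Result: 7


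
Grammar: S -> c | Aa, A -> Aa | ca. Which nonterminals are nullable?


A nonterminal is nullable iff some alternative derives ε (directly, or every symbol in it is nullable)
Nullable: {}


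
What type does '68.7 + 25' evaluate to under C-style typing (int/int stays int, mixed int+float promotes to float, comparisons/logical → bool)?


Operand types: float + int
Rule: mixed int/float promotes to float; int/int stays int
Result type: float


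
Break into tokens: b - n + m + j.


Scan left to right, longest-match per lexeme
Tokens: ID(b), OP(-), ID(n), OP(+), ID(m), OP(+), ID(j)


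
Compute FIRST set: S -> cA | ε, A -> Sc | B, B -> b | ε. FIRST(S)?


Per alternative of S: FIRST(cA) = {c}; FIRST(ε) = {ε}
FIRST(S) = {c, ε}


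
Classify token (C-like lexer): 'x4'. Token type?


Pattern: letter/underscore followed by alphanumerics, not a keyword
Type: IDENTIFIER


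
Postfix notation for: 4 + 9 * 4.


* has higher precedence, evaluate 9*4 first
Postfix: 4 9 4 * +


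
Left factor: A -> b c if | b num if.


Common prefix: 'b'
Factored: A -> b A', A' -> c if | num if


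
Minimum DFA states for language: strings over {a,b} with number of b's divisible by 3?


Track (count of b) mod 3: states 0..2, accept at 0
Minimal DFA: 3 states


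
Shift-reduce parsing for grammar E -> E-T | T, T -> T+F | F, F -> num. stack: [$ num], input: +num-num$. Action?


'num' on top is the handle for F -> num
Action: reduce (F -> num)


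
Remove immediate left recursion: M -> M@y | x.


Left-recursive alternatives: M@y; non-recursive: x
Introduce M': M -> xM', M' -> @yM' | ε


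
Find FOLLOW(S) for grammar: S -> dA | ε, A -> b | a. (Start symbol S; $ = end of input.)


$ ∈ FOLLOW(S). For each A -> αBβ: add FIRST(β)\{ε} to FOLLOW(B); if β nullable, add FOLLOW(A).
FOLLOW(S) = {$}


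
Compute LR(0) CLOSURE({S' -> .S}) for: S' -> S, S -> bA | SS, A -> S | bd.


Start: S' -> .S
For each item with dot before a nonterminal B, add B -> .γ for every B-production
Closure: [S' -> .S, S -> .bA, S -> .SS]


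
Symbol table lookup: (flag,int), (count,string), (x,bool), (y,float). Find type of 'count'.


Lookup 'count' → type string


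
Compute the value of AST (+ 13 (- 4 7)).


Evaluate inner: (- 4 7) = -3
Evaluate root: (+ 13 -3) = 10
Result: 10


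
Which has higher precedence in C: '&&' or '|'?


'|' is bitwise OR (level 3); '&&' is logical AND (level 2)
Higher level binds tighter
'|' has higher precedence than '&&'


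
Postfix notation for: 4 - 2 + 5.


Left to right (same or higher precedence on left)
Postfix: 4 2 - 5 +


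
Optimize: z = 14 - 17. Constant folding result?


14 - 17 = -3 at compile time
Optimized: z = -3


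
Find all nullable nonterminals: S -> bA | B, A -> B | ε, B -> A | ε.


A nonterminal is nullable iff some alternative derives ε (directly, or every symbol in it is nullable)
Nullable: {A, B, S}


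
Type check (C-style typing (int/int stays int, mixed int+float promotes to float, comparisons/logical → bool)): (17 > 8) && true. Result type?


Operand types: bool && bool
Rule: logical operators take bool operands and yield bool
Result type: bool


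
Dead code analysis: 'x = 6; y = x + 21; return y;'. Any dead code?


x is read by y's definition; y is returned
No dead code


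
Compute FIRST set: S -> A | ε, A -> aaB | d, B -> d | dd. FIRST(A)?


Per alternative of A: FIRST(aaB) = {a}; FIRST(d) = {d}
FIRST(A) = {a, d}


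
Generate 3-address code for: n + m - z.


Break into single-operator statements:
t1 = n + m
t2 = t1 - z


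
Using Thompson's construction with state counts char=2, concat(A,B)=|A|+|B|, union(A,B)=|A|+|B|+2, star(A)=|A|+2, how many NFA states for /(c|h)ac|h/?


Syntax tree has 5 char leaf(s), 2 union(s), 0 star(s)
chars contribute 5×2 = 10; each union adds +2; each star adds +2
Total: 10 + 4 + 0 = 14 states


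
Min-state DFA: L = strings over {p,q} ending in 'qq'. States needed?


Track the longest suffix of input matching a prefix of 'qq': 3 classes (prefixes of length 0..2)
Minimal DFA: 3 states


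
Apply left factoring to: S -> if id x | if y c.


Common prefix: 'if'
Factored: S -> if S', S' -> id x | y c


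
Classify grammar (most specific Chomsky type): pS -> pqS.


LHS has context (more than one symbol) and |LHS| ≤ |RHS|
Classification: Type 1 (Context-Sensitive)


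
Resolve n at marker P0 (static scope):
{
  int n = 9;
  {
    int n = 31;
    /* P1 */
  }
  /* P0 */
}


n declared in the same block as P0
n = 9


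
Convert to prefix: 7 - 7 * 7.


'*' binds tighter: tree is (- 7 (* 7 7))
Prefix: - 7 * 7 7


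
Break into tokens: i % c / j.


Scan left to right, longest-match per lexeme
Tokens: ID(i), OP(%), ID(c), OP(/), ID(j)


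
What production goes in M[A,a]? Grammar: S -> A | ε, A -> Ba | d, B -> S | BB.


For [A, a]: 'a' ∈ FIRST(Ba)
Entry: A -> Ba


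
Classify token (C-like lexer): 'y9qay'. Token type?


Pattern: letter/underscore followed by alphanumerics, not a keyword
Type: IDENTIFIER


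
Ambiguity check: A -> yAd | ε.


balanced y^n…d^n: each string has a unique parse
Unambiguous


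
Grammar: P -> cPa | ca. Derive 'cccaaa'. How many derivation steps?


Derivation: P => cPa => ccPaa => cccaaa
Steps: 3


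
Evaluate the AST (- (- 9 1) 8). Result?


Evaluate inner: (- 9 1) = 8
Evaluate root: (- 8 8) = 0
Result: 0


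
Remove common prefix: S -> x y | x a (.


Common prefix: 'x'
Factored: S -> x S', S' -> y | a (


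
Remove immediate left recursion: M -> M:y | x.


Left-recursive alternatives: M:y; non-recursive: x
Introduce M': M -> xM', M' -> :yM' | ε


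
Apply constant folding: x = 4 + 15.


4 + 15 = 19 at compile time
Optimized: x = 19


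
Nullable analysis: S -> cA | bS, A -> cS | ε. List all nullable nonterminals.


A nonterminal is nullable iff some alternative derives ε (directly, or every symbol in it is nullable)
Nullable: {A}


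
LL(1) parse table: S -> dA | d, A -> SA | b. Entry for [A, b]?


For [A, b]: 'b' ∈ FIRST(b)
Entry: A -> b


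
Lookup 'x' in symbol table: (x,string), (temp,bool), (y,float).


Lookup 'x' → type string


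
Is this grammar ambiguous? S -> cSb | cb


balanced c^n…b^n: each string has a unique parse
Unambiguous


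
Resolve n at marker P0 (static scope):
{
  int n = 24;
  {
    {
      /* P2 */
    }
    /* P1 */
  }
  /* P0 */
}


n declared in the same block as P0
n = 24


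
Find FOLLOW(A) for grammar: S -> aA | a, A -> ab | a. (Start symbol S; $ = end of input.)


$ ∈ FOLLOW(S). For each A -> αBβ: add FIRST(β)\{ε} to FOLLOW(B); if β nullable, add FOLLOW(A).
FOLLOW(A) = {$}


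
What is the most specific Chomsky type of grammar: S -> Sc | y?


Left-linear: every RHS is a terminal or one nonterminal followed by a terminal
Classification: Type 3 (Regular)


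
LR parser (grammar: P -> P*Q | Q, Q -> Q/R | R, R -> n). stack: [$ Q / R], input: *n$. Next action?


handle 'Q/R' on top
Action: reduce (Q -> Q/R)


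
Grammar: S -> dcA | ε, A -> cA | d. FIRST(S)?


Per alternative of S: FIRST(dcA) = {d}; FIRST(ε) = {ε}
FIRST(S) = {d, ε}


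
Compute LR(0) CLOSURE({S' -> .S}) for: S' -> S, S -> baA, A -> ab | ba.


Start: S' -> .S
For each item with dot before a nonterminal B, add B -> .γ for every B-production
Closure: [S' -> .S, S -> .baA]


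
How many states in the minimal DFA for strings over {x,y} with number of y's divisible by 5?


Track (count of y) mod 5: states 0..4, accept at 0
Minimal DFA: 5 states


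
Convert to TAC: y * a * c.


Break into single-operator statements:
t1 = y * a
t2 = t1 * c


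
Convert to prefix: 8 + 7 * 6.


'*' binds tighter: tree is (+ 8 (* 7 6))
Prefix: + 8 * 7 6


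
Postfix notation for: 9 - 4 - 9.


Left to right (same or higher precedence on left)
Postfix: 9 4 - 9 -


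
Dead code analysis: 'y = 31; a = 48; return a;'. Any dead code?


y is assigned but never read
Dead: 'y = 31'


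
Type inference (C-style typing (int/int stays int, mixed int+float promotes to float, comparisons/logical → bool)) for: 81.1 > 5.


Operand types: float > int
Rule: comparison yields bool
Result type: bool


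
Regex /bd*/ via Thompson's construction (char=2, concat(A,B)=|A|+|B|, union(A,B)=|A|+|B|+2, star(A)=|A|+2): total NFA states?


Syntax tree has 2 char leaf(s), 0 union(s), 1 star(s)
chars contribute 2×2 = 4; each union adds +2; each star adds +2
Total: 4 + 0 + 2 = 6 states


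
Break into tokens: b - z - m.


Scan left to right, longest-match per lexeme
Tokens: ID(b), OP(-), ID(z), OP(-), ID(m)


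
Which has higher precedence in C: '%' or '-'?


'%' is multiplicative (level 10); '-' is additive (level 9)
Higher level binds tighter
'%' has higher precedence than '-'


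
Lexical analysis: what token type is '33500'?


Pattern: digits only
Type: INTEGER_LITERAL


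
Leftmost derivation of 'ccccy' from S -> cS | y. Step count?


Derivation: S => cS => ccS => cccS => ccccS => ccccy
Steps: 5


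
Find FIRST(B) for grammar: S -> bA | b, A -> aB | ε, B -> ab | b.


Per alternative of B: FIRST(ab) = {a}; FIRST(b) = {b}
FIRST(B) = {a, b}


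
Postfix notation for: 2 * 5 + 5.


Left to right (same or higher precedence on left)
Postfix: 2 5 * 5 +


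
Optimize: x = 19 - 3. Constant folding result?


19 - 3 = 16 at compile time
Optimized: x = 16


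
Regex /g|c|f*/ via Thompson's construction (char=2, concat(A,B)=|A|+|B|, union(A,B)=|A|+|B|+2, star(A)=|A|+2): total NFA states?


Syntax tree has 3 char leaf(s), 2 union(s), 1 star(s)
chars contribute 3×2 = 6; each union adds +2; each star adds +2
Total: 6 + 4 + 2 = 12 states


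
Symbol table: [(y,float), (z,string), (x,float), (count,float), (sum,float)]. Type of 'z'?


Lookup 'z' → type string


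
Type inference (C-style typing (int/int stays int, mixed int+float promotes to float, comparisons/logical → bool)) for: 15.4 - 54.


Operand types: float - int
Rule: mixed int/float promotes to float; int/int stays int
Result type: float


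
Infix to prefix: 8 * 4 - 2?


left-to-right (same/higher precedence on left): tree is (- (* 8 4) 2)
Prefix: - * 8 4 2


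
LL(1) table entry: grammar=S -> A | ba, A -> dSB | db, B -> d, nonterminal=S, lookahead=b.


For [S, b]: 'b' ∈ FIRST(ba)
Entry: S -> ba


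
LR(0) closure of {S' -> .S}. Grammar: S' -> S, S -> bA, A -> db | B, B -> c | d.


Start: S' -> .S
For each item with dot before a nonterminal B, add B -> .γ for every B-production
Closure: [S' -> .S, S -> .bA]


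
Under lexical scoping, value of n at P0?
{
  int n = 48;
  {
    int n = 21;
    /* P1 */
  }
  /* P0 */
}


n declared in the same block as P0
n = 48


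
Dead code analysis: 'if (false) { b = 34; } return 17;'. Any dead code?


condition is constant false, so the whole block is unreachable
Dead: 'if (false) { b = 34; }'


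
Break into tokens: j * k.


Scan left to right, longest-match per lexeme
Tokens: ID(j), OP(*), ID(k)


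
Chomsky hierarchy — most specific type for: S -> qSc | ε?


Single nonterminal LHS, but q^n c^n is not regular
Classification: Type 2 (Context-Free)


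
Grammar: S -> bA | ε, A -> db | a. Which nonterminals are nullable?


A nonterminal is nullable iff some alternative derives ε (directly, or every symbol in it is nullable)
Nullable: {S}


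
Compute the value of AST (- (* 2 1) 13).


Evaluate inner: (* 2 1) = 2
Evaluate root: (- 2 13) = -11
Result: -11


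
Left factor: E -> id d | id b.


Common prefix: 'id'
Factored: E -> id E', E' -> d | b


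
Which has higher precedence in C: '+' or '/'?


'/' is multiplicative (level 10); '+' is additive (level 9)
Higher level binds tighter
'/' has higher precedence than '+'


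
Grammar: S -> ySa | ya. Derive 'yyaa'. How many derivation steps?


Derivation: S => ySa => yyaa
Steps: 2


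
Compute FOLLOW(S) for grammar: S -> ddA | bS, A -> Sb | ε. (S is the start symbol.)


$ ∈ FOLLOW(S). For each A -> αBβ: add FIRST(β)\{ε} to FOLLOW(B); if β nullable, add FOLLOW(A).
FOLLOW(S) = {$, b}


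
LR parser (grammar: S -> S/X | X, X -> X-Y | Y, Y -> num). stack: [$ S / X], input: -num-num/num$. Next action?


'-' can extend X; shift to build X -> X-Y
Action: shift


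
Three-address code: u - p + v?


Break into single-operator statements:
t1 = u - p
t2 = t1 + v


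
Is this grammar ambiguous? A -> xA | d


right-linear, alternatives start with distinct terminals 'x' vs 'd': unique leftmost derivation
Unambiguous


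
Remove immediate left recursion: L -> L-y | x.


Left-recursive alternatives: L-y; non-recursive: x
Introduce L': L -> xL', L' -> -yL' | ε


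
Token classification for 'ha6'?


Pattern: letter/underscore followed by alphanumerics, not a keyword
Type: IDENTIFIER


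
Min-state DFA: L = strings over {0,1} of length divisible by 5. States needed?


Track length mod 5: states 0..4, accept at 0
Minimal DFA: 5 states


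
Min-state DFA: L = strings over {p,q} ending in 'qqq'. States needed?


Track the longest suffix of input matching a prefix of 'qqq': 4 classes (prefixes of length 0..3)
Minimal DFA: 4 states


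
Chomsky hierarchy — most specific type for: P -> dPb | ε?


Single nonterminal LHS, but d^n b^n is not regular
Classification: Type 2 (Context-Free)


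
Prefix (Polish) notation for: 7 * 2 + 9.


left-to-right (same/higher precedence on left): tree is (+ (* 7 2) 9)
Prefix: + * 7 2 9


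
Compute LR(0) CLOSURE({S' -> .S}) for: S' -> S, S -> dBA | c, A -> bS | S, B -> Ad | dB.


Start: S' -> .S
For each item with dot before a nonterminal B, add B -> .γ for every B-production
Closure: [S' -> .S, S -> .dBA, S -> .c]


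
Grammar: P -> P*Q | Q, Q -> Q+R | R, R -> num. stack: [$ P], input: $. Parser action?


start symbol P on stack, input exhausted
Action: accept


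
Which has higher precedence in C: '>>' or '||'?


'>>' is shift (level 8); '||' is logical OR (level 1)
Higher level binds tighter
'>>' has higher precedence than '||'


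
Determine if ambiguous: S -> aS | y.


right-linear, alternatives start with distinct terminals 'a' vs 'y': unique leftmost derivation
Unambiguous


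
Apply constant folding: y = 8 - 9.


8 - 9 = -1 at compile time
Optimized: y = -1


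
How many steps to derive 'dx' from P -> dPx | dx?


Derivation: P => dx
Steps: 1


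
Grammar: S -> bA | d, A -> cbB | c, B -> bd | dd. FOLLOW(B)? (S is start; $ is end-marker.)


$ ∈ FOLLOW(S). For each A -> αBβ: add FIRST(β)\{ε} to FOLLOW(B); if β nullable, add FOLLOW(A).
FOLLOW(B) = {$}


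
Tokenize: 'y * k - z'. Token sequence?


Scan left to right, longest-match per lexeme
Tokens: ID(y), OP(*), ID(k), OP(-), ID(z)


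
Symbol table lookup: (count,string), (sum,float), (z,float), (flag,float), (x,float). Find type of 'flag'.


Lookup 'flag' → type float


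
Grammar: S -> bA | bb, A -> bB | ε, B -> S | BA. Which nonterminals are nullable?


A nonterminal is nullable iff some alternative derives ε (directly, or every symbol in it is nullable)
Nullable: {A}


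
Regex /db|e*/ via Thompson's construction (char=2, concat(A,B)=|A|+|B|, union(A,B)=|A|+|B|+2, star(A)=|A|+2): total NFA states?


Syntax tree has 3 char leaf(s), 1 union(s), 1 star(s)
chars contribute 3×2 = 6; each union adds +2; each star adds +2
Total: 6 + 2 + 2 = 10 states


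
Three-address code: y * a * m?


Break into single-operator statements:
t1 = y * a
t2 = t1 * m


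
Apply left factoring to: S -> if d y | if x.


Common prefix: 'if'
Factored: S -> if S', S' -> d y | x


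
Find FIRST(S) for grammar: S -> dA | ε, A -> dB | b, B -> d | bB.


Per alternative of S: FIRST(dA) = {d}; FIRST(ε) = {ε}
FIRST(S) = {d, ε}


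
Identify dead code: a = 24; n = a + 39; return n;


a is read by n's definition; n is returned
No dead code


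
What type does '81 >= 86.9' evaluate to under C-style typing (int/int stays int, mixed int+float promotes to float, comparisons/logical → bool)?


Operand types: int >= float
Rule: comparison yields bool
Result type: bool


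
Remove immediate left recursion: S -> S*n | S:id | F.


Left-recursive alternatives: S*n, S:id; non-recursive: F
Introduce S': S -> FS', S' -> *nS' | :idS' | ε


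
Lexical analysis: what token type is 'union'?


Pattern: reserved word
Type: KEYWORD


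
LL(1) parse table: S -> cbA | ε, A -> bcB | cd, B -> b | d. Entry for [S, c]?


For [S, c]: 'c' ∈ FIRST(cbA)
Entry: S -> cbA


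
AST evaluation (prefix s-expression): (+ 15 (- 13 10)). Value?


Evaluate inner: (- 13 10) = 3
Evaluate root: (+ 15 3) = 18
Result: 18


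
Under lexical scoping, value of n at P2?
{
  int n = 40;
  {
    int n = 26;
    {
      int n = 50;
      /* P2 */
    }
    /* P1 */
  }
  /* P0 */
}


n declared in the same block as P2
n = 50


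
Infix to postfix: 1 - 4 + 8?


Left to right (same or higher precedence on left)
Postfix: 1 4 - 8 +


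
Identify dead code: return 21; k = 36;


statement follows a return and is unreachable
Dead: 'k = 36'


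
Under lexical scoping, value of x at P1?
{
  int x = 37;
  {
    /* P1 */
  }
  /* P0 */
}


P1's block does not declare x; resolves to the enclosing declaration at depth 0
x = 37


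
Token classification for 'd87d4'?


Pattern: letter/underscore followed by alphanumerics, not a keyword
Type: IDENTIFIER


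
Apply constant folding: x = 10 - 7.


10 - 7 = 3 at compile time
Optimized: x = 3


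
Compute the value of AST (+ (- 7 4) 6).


Evaluate inner: (- 7 4) = 3
Evaluate root: (+ 3 6) = 9
Result: 9


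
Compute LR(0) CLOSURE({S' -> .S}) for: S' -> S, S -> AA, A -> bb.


Start: S' -> .S
For each item with dot before a nonterminal B, add B -> .γ for every B-production
Closure: [S' -> .S, S -> .AA, A -> .bb]


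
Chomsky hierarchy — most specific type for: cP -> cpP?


LHS has context (more than one symbol) and |LHS| ≤ |RHS|
Classification: Type 1 (Context-Sensitive)


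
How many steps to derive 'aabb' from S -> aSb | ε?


Derivation: S => aSb => aaSbb => aabb
Steps: 3


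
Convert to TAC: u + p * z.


Break into single-operator statements:
t1 = p * z
t2 = u + t1


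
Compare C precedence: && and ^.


'^' is bitwise XOR (level 4); '&&' is logical AND (level 2)
Higher level binds tighter
'^' has higher precedence than '&&'


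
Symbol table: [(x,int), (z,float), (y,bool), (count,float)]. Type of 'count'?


Lookup 'count' → type float


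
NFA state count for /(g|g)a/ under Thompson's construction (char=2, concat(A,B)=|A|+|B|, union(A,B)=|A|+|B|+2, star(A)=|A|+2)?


Syntax tree has 3 char leaf(s), 1 union(s), 0 star(s)
chars contribute 3×2 = 6; each union adds +2; each star adds +2
Total: 6 + 2 + 0 = 8 states


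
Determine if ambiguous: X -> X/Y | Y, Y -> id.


precedence layered via separate nonterminal Y: deterministic
Unambiguous


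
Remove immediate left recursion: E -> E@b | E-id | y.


Left-recursive alternatives: E@b, E-id; non-recursive: y
Introduce E': E -> yE', E' -> @bE' | -idE' | ε


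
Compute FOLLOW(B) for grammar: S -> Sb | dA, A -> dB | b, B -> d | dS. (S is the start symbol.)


$ ∈ FOLLOW(S). For each A -> αBβ: add FIRST(β)\{ε} to FOLLOW(B); if β nullable, add FOLLOW(A).
FOLLOW(B) = {$, b}


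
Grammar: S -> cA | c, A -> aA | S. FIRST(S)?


Per alternative of S: FIRST(cA) = {c}; FIRST(c) = {c}
FIRST(S) = {c}


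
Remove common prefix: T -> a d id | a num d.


Common prefix: 'a'
Factored: T -> a T', T' -> d id | num d


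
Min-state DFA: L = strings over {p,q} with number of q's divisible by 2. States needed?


Track (count of q) mod 2: states 0..1, accept at 0
Minimal DFA: 2 states


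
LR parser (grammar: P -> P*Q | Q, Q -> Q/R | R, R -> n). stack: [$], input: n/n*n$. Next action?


no handle on stack; shift 'n'
Action: shift


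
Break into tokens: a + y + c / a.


Scan left to right, longest-match per lexeme
Tokens: ID(a), OP(+), ID(y), OP(+), ID(c), OP(/), ID(a)


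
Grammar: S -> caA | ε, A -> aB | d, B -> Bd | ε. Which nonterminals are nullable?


A nonterminal is nullable iff some alternative derives ε (directly, or every symbol in it is nullable)
Nullable: {B, S}


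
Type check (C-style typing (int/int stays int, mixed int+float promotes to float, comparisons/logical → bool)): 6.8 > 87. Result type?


Operand types: float > int
Rule: comparison yields bool
Result type: bool


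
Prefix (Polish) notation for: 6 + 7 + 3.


left-to-right (same/higher precedence on left): tree is (+ (+ 6 7) 3)
Prefix: + + 6 7 3


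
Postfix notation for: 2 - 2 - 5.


Left to right (same or higher precedence on left)
Postfix: 2 2 - 5 -


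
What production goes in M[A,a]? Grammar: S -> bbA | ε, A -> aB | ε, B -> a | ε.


For [A, a]: 'a' ∈ FIRST(aB)
Entry: A -> aB


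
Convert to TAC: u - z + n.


Break into single-operator statements:
t1 = u - z
t2 = t1 + n


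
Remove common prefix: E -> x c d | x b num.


Common prefix: 'x'
Factored: E -> x E', E' -> c d | b num


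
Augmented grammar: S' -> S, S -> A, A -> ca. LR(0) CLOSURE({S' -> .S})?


Start: S' -> .S
For each item with dot before a nonterminal B, add B -> .γ for every B-production
Closure: [S' -> .S, S -> .A, A -> .ca]


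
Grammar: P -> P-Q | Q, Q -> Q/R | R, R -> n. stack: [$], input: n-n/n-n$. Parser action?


no handle on stack; shift 'n'
Action: shift


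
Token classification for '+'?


Pattern: operator symbol
Type: OPERATOR


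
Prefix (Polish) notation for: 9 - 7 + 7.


left-to-right (same/higher precedence on left): tree is (+ (- 9 7) 7)
Prefix: + - 9 7 7


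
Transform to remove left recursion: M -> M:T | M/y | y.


Left-recursive alternatives: M:T, M/y; non-recursive: y
Introduce M': M -> yM', M' -> :TM' | /yM' | ε


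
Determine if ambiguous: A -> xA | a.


right-linear, alternatives start with distinct terminals 'x' vs 'a': unique leftmost derivation
Unambiguous


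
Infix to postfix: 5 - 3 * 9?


* has higher precedence, evaluate 3*9 first
Postfix: 5 3 9 * -


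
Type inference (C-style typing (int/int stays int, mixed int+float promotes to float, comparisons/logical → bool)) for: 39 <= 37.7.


Operand types: int <= float
Rule: comparison yields bool
Result type: bool


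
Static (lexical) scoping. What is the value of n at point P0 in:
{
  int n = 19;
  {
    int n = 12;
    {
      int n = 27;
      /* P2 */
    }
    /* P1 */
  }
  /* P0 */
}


n declared in the same block as P0
n = 19


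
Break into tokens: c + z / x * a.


Scan left to right, longest-match per lexeme
Tokens: ID(c), OP(+), ID(z), OP(/), ID(x), OP(*), ID(a)


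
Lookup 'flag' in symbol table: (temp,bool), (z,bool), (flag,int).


Lookup 'flag' → type int


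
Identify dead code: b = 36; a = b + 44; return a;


b is read by a's definition; a is returned
No dead code


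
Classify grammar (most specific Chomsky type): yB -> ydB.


LHS has context (more than one symbol) and |LHS| ≤ |RHS|
Classification: Type 1 (Context-Sensitive)


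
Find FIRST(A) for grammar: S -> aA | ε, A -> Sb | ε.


Per alternative of A: FIRST(Sb) = {a, b}; FIRST(ε) = {ε}
FIRST(A) = {a, b, ε}


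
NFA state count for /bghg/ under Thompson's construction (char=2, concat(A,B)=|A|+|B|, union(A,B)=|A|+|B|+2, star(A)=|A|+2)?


Syntax tree has 4 char leaf(s), 0 union(s), 0 star(s)
chars contribute 4×2 = 8; each union adds +2; each star adds +2
Total: 8 + 0 + 0 = 8 states


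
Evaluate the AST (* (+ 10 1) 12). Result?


Evaluate inner: (+ 10 1) = 11
Evaluate root: (* 11 12) = 132
Result: 132


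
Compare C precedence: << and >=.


'<<' is shift (level 8); '>=' is relational (level 7)
Higher level binds tighter
'<<' has higher precedence than '>='


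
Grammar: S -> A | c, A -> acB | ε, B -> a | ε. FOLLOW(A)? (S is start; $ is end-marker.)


$ ∈ FOLLOW(S). For each A -> αBβ: add FIRST(β)\{ε} to FOLLOW(B); if β nullable, add FOLLOW(A).
FOLLOW(A) = {$}


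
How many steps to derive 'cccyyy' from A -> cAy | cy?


Derivation: A => cAy => ccAyy => cccyyy
Steps: 3


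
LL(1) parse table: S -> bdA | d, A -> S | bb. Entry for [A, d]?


For [A, d]: 'd' ∈ FIRST(S)
Entry: A -> S


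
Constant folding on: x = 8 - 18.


8 - 18 = -10 at compile time
Optimized: x = -10


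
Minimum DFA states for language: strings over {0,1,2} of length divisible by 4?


Track length mod 4: states 0..3, accept at 0
Minimal DFA: 4 states


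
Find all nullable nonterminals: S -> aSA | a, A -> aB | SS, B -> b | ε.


A nonterminal is nullable iff some alternative derives ε (directly, or every symbol in it is nullable)
Nullable: {B}


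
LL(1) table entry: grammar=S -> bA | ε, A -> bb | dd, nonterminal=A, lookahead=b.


For [A, b]: 'b' ∈ FIRST(bb)
Entry: A -> bb


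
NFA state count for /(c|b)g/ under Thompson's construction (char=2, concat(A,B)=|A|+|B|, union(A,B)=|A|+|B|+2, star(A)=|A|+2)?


Syntax tree has 3 char leaf(s), 1 union(s), 0 star(s)
chars contribute 3×2 = 6; each union adds +2; each star adds +2
Total: 6 + 2 + 0 = 8 states


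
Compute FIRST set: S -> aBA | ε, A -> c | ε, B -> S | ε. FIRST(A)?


Per alternative of A: FIRST(c) = {c}; FIRST(ε) = {ε}
FIRST(A) = {c, ε}


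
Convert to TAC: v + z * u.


Break into single-operator statements:
t1 = z * u
t2 = v + t1


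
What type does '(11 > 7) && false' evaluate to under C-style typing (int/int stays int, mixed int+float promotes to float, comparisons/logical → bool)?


Operand types: bool && bool
Rule: logical operators take bool operands and yield bool
Result type: bool


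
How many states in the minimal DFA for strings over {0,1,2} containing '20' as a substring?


KMP-style automaton: 2 progress states + 1 absorbing accept = 3
Minimal DFA: 3 states


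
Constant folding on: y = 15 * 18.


15 * 18 = 270 at compile time
Optimized: y = 270


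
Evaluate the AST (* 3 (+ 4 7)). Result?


Evaluate inner: (+ 4 7) = 11
Evaluate root: (* 3 11) = 33
Result: 33


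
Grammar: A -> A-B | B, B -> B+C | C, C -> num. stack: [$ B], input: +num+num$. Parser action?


shift '+' to continue B -> B+C
Action: shift


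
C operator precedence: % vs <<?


'%' is multiplicative (level 10); '<<' is shift (level 8)
Higher level binds tighter
'%' has higher precedence than '<<'


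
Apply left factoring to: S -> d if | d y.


Common prefix: 'd'
Factored: S -> d S', S' -> if | y


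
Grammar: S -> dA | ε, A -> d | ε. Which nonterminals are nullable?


A nonterminal is nullable iff some alternative derives ε (directly, or every symbol in it is nullable)
Nullable: {A, S}


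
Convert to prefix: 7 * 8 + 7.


left-to-right (same/higher precedence on left): tree is (+ (* 7 8) 7)
Prefix: + * 7 8 7


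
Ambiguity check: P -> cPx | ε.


balanced c^n…x^n: each string has a unique parse
Unambiguous


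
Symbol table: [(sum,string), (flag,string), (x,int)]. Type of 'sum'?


Lookup 'sum' → type string


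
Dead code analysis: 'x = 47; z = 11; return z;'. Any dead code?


x is assigned but never read
Dead: 'x = 47'


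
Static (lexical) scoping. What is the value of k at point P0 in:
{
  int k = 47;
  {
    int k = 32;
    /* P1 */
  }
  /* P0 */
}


k declared in the same block as P0
k = 47


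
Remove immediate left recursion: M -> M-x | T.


Left-recursive alternatives: M-x; non-recursive: T
Introduce M': M -> TM', M' -> -xM' | ε


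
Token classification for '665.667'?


Pattern: digits with a decimal point
Type: FLOAT_LITERAL


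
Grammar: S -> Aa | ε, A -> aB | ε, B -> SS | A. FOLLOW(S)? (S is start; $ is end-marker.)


$ ∈ FOLLOW(S). For each A -> αBβ: add FIRST(β)\{ε} to FOLLOW(B); if β nullable, add FOLLOW(A).
FOLLOW(S) = {$, a}


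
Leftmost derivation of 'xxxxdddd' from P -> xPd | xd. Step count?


Derivation: P => xPd => xxPdd => xxxPddd => xxxxdddd
Steps: 4


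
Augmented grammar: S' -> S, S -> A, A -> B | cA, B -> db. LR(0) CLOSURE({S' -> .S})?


Start: S' -> .S
For each item with dot before a nonterminal B, add B -> .γ for every B-production
Closure: [S' -> .S, S -> .A, A -> .B, A -> .cA, B -> .db]


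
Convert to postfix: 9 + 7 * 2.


* has higher precedence, evaluate 7*2 first
Postfix: 9 7 2 * +


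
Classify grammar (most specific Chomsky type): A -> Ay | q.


Left-linear: every RHS is a terminal or one nonterminal followed by a terminal
Classification: Type 3 (Regular)


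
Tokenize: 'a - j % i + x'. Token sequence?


Scan left to right, longest-match per lexeme
Tokens: ID(a), OP(-), ID(j), OP(%), ID(i), OP(+), ID(x)


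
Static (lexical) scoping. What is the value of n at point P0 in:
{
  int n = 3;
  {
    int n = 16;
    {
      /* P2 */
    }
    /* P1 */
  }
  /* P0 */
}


n declared in the same block as P0
n = 3


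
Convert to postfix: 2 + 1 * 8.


* has higher precedence, evaluate 1*8 first
Postfix: 2 1 8 * +


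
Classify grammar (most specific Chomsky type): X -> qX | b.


Right-linear: every RHS is a terminal or a terminal followed by one nonterminal
Classification: Type 3 (Regular)


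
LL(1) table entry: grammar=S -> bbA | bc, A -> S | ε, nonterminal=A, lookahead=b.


For [A, b]: 'b' ∈ FIRST(S)
Entry: A -> S


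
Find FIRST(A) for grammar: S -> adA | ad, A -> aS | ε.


Per alternative of A: FIRST(aS) = {a}; FIRST(ε) = {ε}
FIRST(A) = {a, ε}


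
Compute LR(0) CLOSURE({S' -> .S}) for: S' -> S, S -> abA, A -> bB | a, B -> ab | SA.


Start: S' -> .S
For each item with dot before a nonterminal B, add B -> .γ for every B-production
Closure: [S' -> .S, S -> .abA]


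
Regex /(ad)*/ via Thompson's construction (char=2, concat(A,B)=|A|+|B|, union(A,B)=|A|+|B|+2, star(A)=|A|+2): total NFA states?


Syntax tree has 2 char leaf(s), 0 union(s), 1 star(s)
chars contribute 2×2 = 4; each union adds +2; each star adds +2
Total: 4 + 0 + 2 = 6 states


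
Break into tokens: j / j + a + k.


Scan left to right, longest-match per lexeme
Tokens: ID(j), OP(/), ID(j), OP(+), ID(a), OP(+), ID(k)


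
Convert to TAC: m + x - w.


Break into single-operator statements:
t1 = m + x
t2 = t1 - w


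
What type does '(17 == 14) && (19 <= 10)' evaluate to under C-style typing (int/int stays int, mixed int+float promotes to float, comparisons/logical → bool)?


Operand types: bool && bool
Rule: logical operators take bool operands and yield bool
Result type: bool


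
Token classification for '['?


Pattern: delimiter/punctuation
Type: PUNCTUATION


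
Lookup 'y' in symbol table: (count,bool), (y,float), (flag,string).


Lookup 'y' → type float


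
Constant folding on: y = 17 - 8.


17 - 8 = 9 at compile time
Optimized: y = 9


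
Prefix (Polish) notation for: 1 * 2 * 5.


left-to-right (same/higher precedence on left): tree is (* (* 1 2) 5)
Prefix: * * 1 2 5


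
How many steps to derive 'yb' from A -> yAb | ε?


Derivation: A => yAb => yb
Steps: 2


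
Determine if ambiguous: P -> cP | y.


right-linear, alternatives start with distinct terminals 'c' vs 'y': unique leftmost derivation
Unambiguous


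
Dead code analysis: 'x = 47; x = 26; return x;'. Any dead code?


first assignment to x is overwritten before any read
Dead: 'x = 47'


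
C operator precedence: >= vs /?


'/' is multiplicative (level 10); '>=' is relational (level 7)
Higher level binds tighter
'/' has higher precedence than '>='


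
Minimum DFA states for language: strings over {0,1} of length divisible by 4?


Track length mod 4: states 0..3, accept at 0
Minimal DFA: 4 states


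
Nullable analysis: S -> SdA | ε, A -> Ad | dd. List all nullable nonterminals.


A nonterminal is nullable iff some alternative derives ε (directly, or every symbol in it is nullable)
Nullable: {S}


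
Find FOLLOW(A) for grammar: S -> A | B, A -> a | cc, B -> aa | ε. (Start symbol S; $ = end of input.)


$ ∈ FOLLOW(S). For each A -> αBβ: add FIRST(β)\{ε} to FOLLOW(B); if β nullable, add FOLLOW(A).
FOLLOW(A) = {$}


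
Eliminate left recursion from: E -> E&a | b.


Left-recursive alternatives: E&a; non-recursive: b
Introduce E': E -> bE', E' -> &aE' | ε


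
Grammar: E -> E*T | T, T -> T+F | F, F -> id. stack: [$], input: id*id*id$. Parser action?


no handle on stack; shift 'id'
Action: shift


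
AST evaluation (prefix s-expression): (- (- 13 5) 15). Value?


Evaluate inner: (- 13 5) = 8
Evaluate root: (- 8 15) = -7
Result: -7


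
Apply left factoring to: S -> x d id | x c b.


Common prefix: 'x'
Factored: S -> x S', S' -> d id | c b


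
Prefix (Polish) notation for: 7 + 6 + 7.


left-to-right (same/higher precedence on left): tree is (+ (+ 7 6) 7)
Prefix: + + 7 6 7


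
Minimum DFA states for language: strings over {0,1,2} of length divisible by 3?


Track length mod 3: states 0..2, accept at 0
Minimal DFA: 3 states


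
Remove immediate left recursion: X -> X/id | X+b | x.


Left-recursive alternatives: X/id, X+b; non-recursive: x
Introduce X': X -> xX', X' -> /idX' | +bX' | ε


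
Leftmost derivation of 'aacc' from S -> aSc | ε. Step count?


Derivation: S => aSc => aaScc => aacc
Steps: 3


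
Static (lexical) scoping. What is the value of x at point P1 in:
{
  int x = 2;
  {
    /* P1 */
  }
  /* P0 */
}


P1's block does not declare x; resolves to the enclosing declaration at depth 0
x = 2


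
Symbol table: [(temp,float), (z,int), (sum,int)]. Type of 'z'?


Lookup 'z' → type int


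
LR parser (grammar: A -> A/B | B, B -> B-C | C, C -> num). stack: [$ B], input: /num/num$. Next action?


lookahead ∉ {-} so B won't extend; reduce A -> B
Action: reduce (A -> B)


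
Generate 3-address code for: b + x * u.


Break into single-operator statements:
t1 = x * u
t2 = b + t1


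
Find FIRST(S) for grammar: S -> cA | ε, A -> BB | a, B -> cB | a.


Per alternative of S: FIRST(cA) = {c}; FIRST(ε) = {ε}
FIRST(S) = {c, ε}


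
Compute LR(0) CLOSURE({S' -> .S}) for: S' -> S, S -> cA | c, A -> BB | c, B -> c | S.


Start: S' -> .S
For each item with dot before a nonterminal B, add B -> .γ for every B-production
Closure: [S' -> .S, S -> .cA, S -> .c]


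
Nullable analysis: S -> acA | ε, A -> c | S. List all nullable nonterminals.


A nonterminal is nullable iff some alternative derives ε (directly, or every symbol in it is nullable)
Nullable: {A, S}


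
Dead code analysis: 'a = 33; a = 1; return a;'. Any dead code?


first assignment to a is overwritten before any read
Dead: 'a = 33'


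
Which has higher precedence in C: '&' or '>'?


'>' is relational (level 7); '&' is bitwise AND (level 5)
Higher level binds tighter
'>' has higher precedence than '&'


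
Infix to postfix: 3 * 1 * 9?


Left to right (same or higher precedence on left)
Postfix: 3 1 * 9 *
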